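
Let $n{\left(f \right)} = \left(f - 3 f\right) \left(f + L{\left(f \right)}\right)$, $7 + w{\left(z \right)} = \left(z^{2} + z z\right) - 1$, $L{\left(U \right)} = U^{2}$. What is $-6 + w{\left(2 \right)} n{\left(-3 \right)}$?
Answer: $-6$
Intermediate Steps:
$w{\left(z \right)} = -8 + 2 z^{2}$ ($w{\left(z \right)} = -7 - \left(1 - z^{2} - z z\right) = -7 + \left(\left(z^{2} + z^{2}\right) - 1\right) = -7 + \left(2 z^{2} - 1\right) = -7 + \left(-1 + 2 z^{2}\right) = -8 + 2 z^{2}$)
$n{\left(f \right)} = - 2 f \left(f + f^{2}\right)$ ($n{\left(f \right)} = \left(f - 3 f\right) \left(f + f^{2}\right) = - 2 f \left(f + f^{2}\right)$)
$-6 + w{\left(2 \right)} n{\left(-3 \right)} = -6 + \left(-8 + 2 \cdot 2^{2}\right) \left(- 2 \left(-3\right)^{2} \left(1 - 3\right)\right) = -6 + \left(-8 + 2 \cdot 4\right) \left(\left(-2\right) 9 \left(-2\right)\right) = -6 + \left(-8 + 8\right) 36 = -6 + 0 \cdot 36 = -6 + 0 = -6$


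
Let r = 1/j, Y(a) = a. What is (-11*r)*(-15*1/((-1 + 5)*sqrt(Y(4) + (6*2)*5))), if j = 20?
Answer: 33/128 ≈ 0.25781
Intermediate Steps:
r = 1/20 ≈ 0.050000
(-11*r)*(-15*1/((-1 + 5)*sqrt(Y(4) + (6*2)*5))) = (-11*1/20)*(-15*1/((-1 + 5)*sqrt(4 + (6*2)*5))) = -(-33)/(4*(4*sqrt(4 + 12*5))) = -(-33)/(4*(4*sqrt(4 + 60))) = -(-33)/(4*(4*sqrt(64))) = -(-33)/(4*(4*8)) = -(-33)/(4*32) = -11/20*(-15/32) = 33/128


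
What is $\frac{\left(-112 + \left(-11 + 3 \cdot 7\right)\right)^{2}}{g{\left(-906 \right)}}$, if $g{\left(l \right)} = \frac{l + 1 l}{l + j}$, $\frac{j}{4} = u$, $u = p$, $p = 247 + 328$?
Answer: $- \frac{1208598}{151} \approx -8004.0$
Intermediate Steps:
$p = 575$
$u = 575$
$j = 2300$ ($j = 4 \cdot 575 = 2300$)
$g{\left(l \right)} = \frac{2 l}{2300 + l}$ ($g{\left(l \right)} = \frac{l + 1 l}{l + 2300} = \frac{l + l}{2300 + l} = \frac{2 l}{2300 + l}$)
$\frac{\left(-112 + \left(-11 + 3 \cdot 7\right)\right)^{2}}{g{\left(-906 \right)}} = \frac{\left(-112 + \left(-11 + 3 \cdot 7\right)\right)^{2}}{2 \left(-906\right) \frac{1}{2300 - 906}} = \frac{\left(-112 + \left(-11 + 21\right)\right)^{2}}{2 \left(-906\right) \frac{1}{1394}} = \frac{\left(-112 + 10\right)^{2}}{2 \left(-906\right) \frac{1}{1394}} = \frac{\left(-102\right)^{2}}{- \frac{906}{697}} = 10404 \left(- \frac{697}{906}\right) = - \frac{1208598}{151}$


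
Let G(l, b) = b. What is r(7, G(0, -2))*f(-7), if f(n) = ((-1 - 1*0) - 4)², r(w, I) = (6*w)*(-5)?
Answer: -5250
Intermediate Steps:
r(w, I) = -30*w
f(n) = 25 (f(n) = ((-1 + 0) - 4)² = (-1 - 4)² = (-5)² = 25)
r(7, G(0, -2))*f(-7) = -30*7*25 = -210*25 = -5250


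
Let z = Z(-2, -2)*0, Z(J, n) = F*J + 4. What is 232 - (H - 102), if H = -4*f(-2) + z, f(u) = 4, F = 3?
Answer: 350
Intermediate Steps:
Z(J, n) = 4 + 3*J (Z(J, n) = 3*J + 4 = 4 + 3*J)
z = 0 (z = (4 + 3*(-2))*0 = (4 - 6)*0 = -2*0 = 0)
H = -16 (H = -4*4 + 0 = -16 + 0 = -16)
232 - (H - 102) = 232 - (-16 - 102) = 232 - 1*(-118) = 232 + 118 = 350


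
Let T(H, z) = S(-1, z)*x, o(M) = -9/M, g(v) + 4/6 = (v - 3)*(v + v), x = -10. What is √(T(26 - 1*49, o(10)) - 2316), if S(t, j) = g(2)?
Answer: 2*I*√5106/3 ≈ 47.638*I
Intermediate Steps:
g(v) = -⅔ + 2*v*(-3 + v) (g(v) = -⅔ + (v - 3)*(v + v) = -⅔ + (-3 + v)*(2*v) = -⅔ + 2*v*(-3 + v))
S(t, j) = -14/3 (S(t, j) = -⅔ - 6*2 + 2*2² = -⅔ - 12 + 2*4 = -⅔ - 12 + 8 = -14/3)
T(H, z) = 140/3 (T(H, z) = -14/3*(-10) = 140/3)
√(T(26 - 1*49, o(10)) - 2316) = √(140/3 - 2316) = √(-6808/3) = 2*I*√5106/3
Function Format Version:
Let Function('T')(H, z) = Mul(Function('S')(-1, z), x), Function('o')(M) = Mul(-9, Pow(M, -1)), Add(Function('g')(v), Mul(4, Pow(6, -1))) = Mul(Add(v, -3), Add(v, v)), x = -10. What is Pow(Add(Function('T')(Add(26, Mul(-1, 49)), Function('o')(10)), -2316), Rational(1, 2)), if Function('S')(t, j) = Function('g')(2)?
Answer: Mul(Rational(2, 3), I, Pow(5106, Rational(1, 2))) ≈ Mul(47.638, I)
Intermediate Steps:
Function('g')(v) = Add(Rational(-2, 3), Mul(2, v, Add(-3, v))) (Function('g')(v) = Add(Rational(-2, 3), Mul(Add(v, -3), Add(v, v))) = Add(Rational(-2, 3), Mul(Add(-3, v), Mul(2, v))) = Add(Rational(-2, 3), Mul(2, v, Add(-3, v))))
Function('S')(t, j) = Rational(-14, 3) (Function('S')(t, j) = Add(Rational(-2, 3), Mul(-6, 2), Mul(2, Pow(2, 2))) = Add(Rational(-2, 3), -12, Mul(2, 4)) = Add(Rational(-2, 3), -12, 8) = Rational(-14, 3))
Function('T')(H, z) = Rational(140, 3) (Function('T')(H, z) = Mul(Rational(-14, 3), -10) = Rational(140, 3))
Pow(Add(Function('T')(Add(26, Mul(-1, 49)), Function('o')(10)), -2316), Rational(1, 2)) = Pow(Add(Rational(140, 3), -2316), Rational(1, 2)) = Pow(Rational(-6808, 3), Rational(1, 2)) = Mul(Rational(2, 3), I, Pow(5106, Rational(1, 2)))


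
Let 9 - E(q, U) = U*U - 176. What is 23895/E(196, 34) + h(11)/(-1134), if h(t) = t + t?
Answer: -13559146/550557 ≈ -24.628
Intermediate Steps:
E(q, U) = 185 - U² (E(q, U) = 9 - (U*U - 176) = 9 - (U² - 176) = 9 - (-176 + U²) = 9 + (176 - U²) = 185 - U²)
h(t) = 2*t
23895/E(196, 34) + h(11)/(-1134) = 23895/(185 - 1*34²) + (2*11)/(-1134) = 23895/(185 - 1*1156) + 22*(-1/1134) = 23895/(185 - 1156) - 11/567 = 23895/(-971) - 11/567 = 23895*(-1/971) - 11/567 = -23895/971 - 11/567 = -13559146/550557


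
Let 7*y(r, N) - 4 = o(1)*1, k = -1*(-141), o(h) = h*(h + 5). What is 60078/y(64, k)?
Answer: 210273/5 ≈ 42055.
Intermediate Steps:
o(h) = h*(5 + h)
k = 141
y(r, N) = 10/7 (y(r, N) = 4/7 + ((1*(5 + 1))*1)/7 = 4/7 + ((1*6)*1)/7 = 4/7 + (6*1)/7 = 4/7 + (⅐)*6 = 4/7 + 6/7 = 10/7)
60078/y(64, k) = 60078/(10/7) = 60078*(7/10) = 210273/5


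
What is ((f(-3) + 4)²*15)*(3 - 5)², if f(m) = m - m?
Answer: 960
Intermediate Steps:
f(m) = 0
((f(-3) + 4)²*15)*(3 - 5)² = ((0 + 4)²*15)*(3 - 5)² = (4²*15)*(-2)² = (16*15)*4 = 240*4 = 960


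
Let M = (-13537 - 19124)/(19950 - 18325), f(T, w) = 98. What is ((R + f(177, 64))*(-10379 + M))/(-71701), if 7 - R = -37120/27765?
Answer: 9978399624104/647002936125 ≈ 15.423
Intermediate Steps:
R = 46295/5553 (R = 7 - (-37120)/27765 = 7 - 1*(-7424/5553) = 7 + 7424/5553 = 46295/5553 ≈ 8.3369)
M = -32661/1625 ≈ -20.099
((R + f(177, 64))*(-10379 + M))/(-71701) = ((46295/5553 + 98)*(-10379 - 32661/1625))/(-71701) = ((590489/5553)*(-16898536/1625))*(-1/71701) = -9978399624104/9023625*(-1/71701) = 9978399624104/647002936125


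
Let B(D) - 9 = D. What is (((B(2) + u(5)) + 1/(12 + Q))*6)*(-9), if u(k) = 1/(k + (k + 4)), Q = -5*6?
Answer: -4164/7 ≈ -594.86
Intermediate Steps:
B(D) = 9 + D
Q = -30
u(k) = 1/(4 + 2*k) (u(k) = 1/(k + (4 + k)) = 1/(4 + 2*k))
(((B(2) + u(5)) + 1/(12 + Q))*6)*(-9) = ((((9 + 2) + 1/(2*(2 + 5))) + 1/(12 - 30))*6)*(-9) = (((11 + (½)/7) + 1/(-18))*6)*(-9) = (((11 + (½)*(⅐)) - 1/18)*6)*(-9) = (((11 + 1/14) - 1/18)*6)*(-9) = ((155/14 - 1/18)*6)*(-9) = ((694/63)*6)*(-9) = (1388/21)*(-9) = -4164/7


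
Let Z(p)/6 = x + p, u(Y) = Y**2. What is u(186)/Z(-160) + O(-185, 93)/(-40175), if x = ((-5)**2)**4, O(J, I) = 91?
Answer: 13074449/1045795425 ≈ 0.012502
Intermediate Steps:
x = 390625 (x = 25**4 = 390625)
Z(p) = 2343750 + 6*p (Z(p) = 6*(390625 + p) = 2343750 + 6*p)
u(186)/Z(-160) + O(-185, 93)/(-40175) = 186**2/(2343750 + 6*(-160)) + 91/(-40175) = 34596/(2343750 - 960) + 91*(-1/40175) = 34596/2342790 - 91/40175 = 34596*(1/2342790) - 91/40175 = 1922/130155 - 91/40175 = 13074449/1045795425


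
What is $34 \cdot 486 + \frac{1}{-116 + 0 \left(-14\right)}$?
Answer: $\frac{1916783}{116} \approx 16524.0$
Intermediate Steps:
$34 \cdot 486 + \frac{1}{-116 + 0 \left(-14\right)} = 16524 + \frac{1}{-116 + 0} = 16524 + \frac{1}{-116} = 16524 - \frac{1}{116} = \frac{1916783}{116}$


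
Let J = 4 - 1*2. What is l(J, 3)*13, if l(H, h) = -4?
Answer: -52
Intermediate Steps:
J = 2 (J = 4 - 2 = 2)
l(J, 3)*13 = -4*13 = -52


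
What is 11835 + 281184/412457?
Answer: 4881709779/412457 ≈ 11836.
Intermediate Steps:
11835 + 281184/412457 = 4881709779/412457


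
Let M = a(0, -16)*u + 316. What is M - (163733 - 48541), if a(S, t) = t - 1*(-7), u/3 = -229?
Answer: -108693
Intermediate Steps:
u = -687 (u = 3*(-229) = -687)
a(S, t) = 7 + t (a(S, t) = t + 7 = 7 + t)
M = 6499 (M = (7 - 16)*(-687) + 316 = -9*(-687) + 316 = 6183 + 316 = 6499)
M - (163733 - 48541) = 6499 - (163733 - 48541) = 6499 - 1*115192 = 6499 - 115192 = -108693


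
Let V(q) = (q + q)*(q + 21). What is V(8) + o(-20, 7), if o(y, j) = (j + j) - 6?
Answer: 472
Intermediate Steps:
o(y, j) = -6 + 2*j (o(y, j) = 2*j - 6 = -6 + 2*j)
V(q) = 2*q*(21 + q) (V(q) = (2*q)*(21 + q) = 2*q*(21 + q))
V(8) + o(-20, 7) = 2*8*(21 + 8) + (-6 + 2*7) = 2*8*29 + (-6 + 14) = 464 + 8 = 472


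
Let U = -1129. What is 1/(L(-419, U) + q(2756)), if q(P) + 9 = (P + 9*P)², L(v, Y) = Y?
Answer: 1/759552462 ≈ 1.3166e-9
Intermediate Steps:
q(P) = -9 + 100*P² (q(P) = -9 + (P + 9*P)² = -9 + (10*P)² = -9 + 100*P²)
1/(L(-419, U) + q(2756)) = 1/(-1129 + (-9 + 100*2756²)) = 1/(-1129 + (-9 + 100*7595536)) = 1/(-1129 + (-9 + 759553600)) = 1/(-1129 + 759553591) = 1/759552462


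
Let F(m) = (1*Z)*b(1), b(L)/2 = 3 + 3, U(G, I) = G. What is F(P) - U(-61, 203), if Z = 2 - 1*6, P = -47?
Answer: 13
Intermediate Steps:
b(L) = 12 (b(L) = 2*(3 + 3) = 2*6 = 12)
Z = -4 (Z = 2 - 6 = -4)
F(m) = -48 (F(m) = (1*(-4))*12 = -4*12 = -48)
F(P) - U(-61, 203) = -48 - 1*(-61) = -48 + 61 = 13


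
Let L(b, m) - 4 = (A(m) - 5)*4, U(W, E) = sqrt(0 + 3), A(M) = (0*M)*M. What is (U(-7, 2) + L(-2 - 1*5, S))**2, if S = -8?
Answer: (16 - sqrt(3))**2 ≈ 203.57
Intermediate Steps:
A(M) = 0 (A(M) = 0*M = 0)
U(W, E) = sqrt(3)
L(b, m) = -16 (L(b, m) = 4 + (0 - 5)*4 = 4 - 5*4 = 4 - 20 = -16)
(U(-7, 2) + L(-2 - 1*5, S))**2 = (sqrt(3) - 16)**2 = (-16 + sqrt(3))**2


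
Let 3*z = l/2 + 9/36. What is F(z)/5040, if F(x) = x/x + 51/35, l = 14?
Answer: 43/88200 ≈ 0.00048753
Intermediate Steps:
z = 29/12 (z = (14/2 + 9/36)/3 = (14*(1/2) + 9*(1/36))/3 = (7 + 1/4)/3 = (1/3)*(29/4) = 29/12 ≈ 2.4167)
F(x) = 86/35 (F(x) = 1 + 51*(1/35) = 1 + 51/35 = 86/35)
F(z)/5040 = (86/35)/5040 = (86/35)*(1/5040) = 43/88200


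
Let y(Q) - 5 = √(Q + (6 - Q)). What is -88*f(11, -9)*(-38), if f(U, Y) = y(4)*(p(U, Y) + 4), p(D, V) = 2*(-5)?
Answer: -100320 - 20064*√6 ≈ -1.4947e+5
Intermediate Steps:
p(D, V) = -10
y(Q) = 5 + √6 (y(Q) = 5 + √(Q + (6 - Q)) = 5 + √6)
f(U, Y) = -30 - 6*√6 (f(U, Y) = (5 + √6)*(-10 + 4) = (5 + √6)*(-6) = -30 - 6*√6)
-88*f(11, -9)*(-38) = -88*(-30 - 6*√6)*(-38) = (2640 + 528*√6)*(-38) = -100320 - 20064*√6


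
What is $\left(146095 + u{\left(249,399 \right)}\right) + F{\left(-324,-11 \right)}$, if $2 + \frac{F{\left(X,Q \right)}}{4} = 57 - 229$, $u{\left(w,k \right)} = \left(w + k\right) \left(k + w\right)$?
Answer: $565303$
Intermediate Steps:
$u{\left(w,k \right)} = \left(k + w\right)^{2}$ ($u{\left(w,k \right)} = \left(k + w\right) \left(k + w\right) = \left(k + w\right)^{2}$)
$F{\left(X,Q \right)} = -696$ ($F{\left(X,Q \right)} = -8 + 4 \left(57 - 229\right) = -8 + 4 \left(-172\right) = -8 - 688 = -696$)
$\left(146095 + u{\left(249,399 \right)}\right) + F{\left(-324,-11 \right)} = \left(146095 + \left(399 + 249\right)^{2}\right) - 696 = \left(146095 + 648^{2}\right) - 696 = \left(146095 + 419904\right) - 696 = 565999 - 696 = 565303$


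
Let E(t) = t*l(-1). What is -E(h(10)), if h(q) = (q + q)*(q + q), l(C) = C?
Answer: 400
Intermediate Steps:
h(q) = 4*q**2 (h(q) = (2*q)*(2*q) = 4*q**2)
E(t) = -t (E(t) = t*(-1) = -t)
-E(h(10)) = -(-1)*4*10**2 = -(-1)*4*100 = -(-1)*400 = -1*(-400) = 400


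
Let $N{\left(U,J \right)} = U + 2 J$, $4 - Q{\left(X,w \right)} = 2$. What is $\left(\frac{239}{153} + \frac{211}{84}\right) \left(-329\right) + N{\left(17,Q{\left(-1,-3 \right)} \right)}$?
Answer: $- \frac{807439}{612} \approx -1319.3$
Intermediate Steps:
$Q{\left(X,w \right)} = 2$ ($Q{\left(X,w \right)} = 4 - 2 = 2$)
$\left(\frac{239}{153} + \frac{211}{84}\right) \left(-329\right) + N{\left(17,Q{\left(-1,-3 \right)} \right)} = \left(\frac{239}{153} + \frac{211}{84}\right) \left(-329\right) + \left(17 + 2 \cdot 2\right) = \left(239 \cdot \frac{1}{153} + 211 \cdot \frac{1}{84}\right) \left(-329\right) + \left(17 + 4\right) = \left(\frac{239}{153} + \frac{211}{84}\right) \left(-329\right) + 21 = \frac{17453}{4284} \left(-329\right) + 21 = - \frac{820291}{612} + 21 = - \frac{807439}{612}$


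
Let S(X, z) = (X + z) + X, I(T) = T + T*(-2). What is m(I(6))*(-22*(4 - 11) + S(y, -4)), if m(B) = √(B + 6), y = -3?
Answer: 0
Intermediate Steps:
I(T) = -T (I(T) = T - 2*T = -T)
S(X, z) = z + 2*X
m(B) = √(6 + B)
m(I(6))*(-22*(4 - 11) + S(y, -4)) = √(6 - 1*6)*(-22*(4 - 11) + (-4 + 2*(-3))) = √(6 - 6)*(-22*(-7) + (-4 - 6)) = √0*(154 - 10) = 0*144 = 0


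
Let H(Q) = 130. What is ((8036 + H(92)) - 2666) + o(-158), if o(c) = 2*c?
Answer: 5184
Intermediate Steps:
((8036 + H(92)) - 2666) + o(-158) = ((8036 + 130) - 2666) + 2*(-158) = (8166 - 2666) - 316 = 5500 - 316 = 5184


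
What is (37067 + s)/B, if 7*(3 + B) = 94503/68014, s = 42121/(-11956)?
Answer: -15069553570517/1139057514 ≈ -13230.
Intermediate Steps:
s = -42121/11956 (s = 42121*(-1/11956) = -42121/11956 ≈ -3.5230)
B = -1333791/476098 (B = -3 + (94503/68014)/7 = -3 + (94503*(1/68014))/7 = -3 + (⅐)*(94503/68014) = -3 + 94503/476098 = -1333791/476098 ≈ -2.8015)
(37067 + s)/B = (37067 - 42121/11956)/(-1333791/476098) = (443130931/11956)*(-476098/1333791) = -15069553570517/1139057514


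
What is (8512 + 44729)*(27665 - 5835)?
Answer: 1162251030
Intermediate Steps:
(8512 + 44729)*(27665 - 5835) = 53241*21830 = 1162251030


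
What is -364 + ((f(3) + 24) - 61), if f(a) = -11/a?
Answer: -1214/3 ≈ -404.67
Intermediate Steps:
-364 + ((f(3) + 24) - 61) = -364 + ((-11/3 + 24) - 61) = -364 + (61/3 - 61) = -364 - 122/3 = -1214/3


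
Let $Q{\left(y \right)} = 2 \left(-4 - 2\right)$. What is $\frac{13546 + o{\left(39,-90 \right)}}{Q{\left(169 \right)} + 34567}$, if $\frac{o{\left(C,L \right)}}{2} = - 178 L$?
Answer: $\frac{45586}{34555} \approx 1.3192$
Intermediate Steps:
$o{\left(C,L \right)} = - 356 L$ ($o{\left(C,L \right)} = 2 \left(- 178 L\right) = - 356 L$)
$Q{\left(y \right)} = -12$ ($Q{\left(y \right)} = 2 \left(-6\right) = -12$)
$\frac{13546 + o{\left(39,-90 \right)}}{Q{\left(169 \right)} + 34567} = \frac{13546 - -32040}{-12 + 34567} = \frac{13546 + 32040}{34555} = 45586 \cdot \frac{1}{34555} = \frac{45586}{34555}$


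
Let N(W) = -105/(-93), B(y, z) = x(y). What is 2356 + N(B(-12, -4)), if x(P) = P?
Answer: 73071/31 ≈ 2357.1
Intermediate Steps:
B(y, z) = y
N(W) = 35/31 (N(W) = -105*(-1/93) = 35/31)
2356 + N(B(-12, -4)) = 2356 + 35/31 = 73071/31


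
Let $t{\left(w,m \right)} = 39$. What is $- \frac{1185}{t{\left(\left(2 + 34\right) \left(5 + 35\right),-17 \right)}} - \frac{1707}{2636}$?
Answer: $- \frac{1063411}{34268} \approx -31.032$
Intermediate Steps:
$- \frac{1185}{t{\left(\left(2 + 34\right) \left(5 + 35\right),-17 \right)}} - \frac{1707}{2636} = - \frac{1185}{39} - \frac{1707}{2636} = \left(-1185\right) \frac{1}{39} - \frac{1707}{2636} = - \frac{395}{13} - \frac{1707}{2636} = - \frac{1063411}{34268}$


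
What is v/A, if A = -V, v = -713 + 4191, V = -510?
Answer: 1739/255 ≈ 6.8196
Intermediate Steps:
v = 3478
A = 510 (A = -1*(-510) = 510)
v/A = 3478/510 = 3478*(1/510) = 1739/255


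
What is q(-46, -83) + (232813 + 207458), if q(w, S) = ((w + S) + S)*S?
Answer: 457867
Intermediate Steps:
q(w, S) = S*(w + 2*S) (q(w, S) = ((S + w) + S)*S = (w + 2*S)*S = S*(w + 2*S))
q(-46, -83) + (232813 + 207458) = -83*(-46 + 2*(-83)) + (232813 + 207458) = -83*(-46 - 166) + 440271 = -83*(-212) + 440271 = 17596 + 440271 = 457867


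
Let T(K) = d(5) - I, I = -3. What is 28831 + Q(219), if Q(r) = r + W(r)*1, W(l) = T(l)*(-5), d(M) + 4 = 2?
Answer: 29045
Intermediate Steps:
d(M) = -2 (d(M) = -4 + 2 = -2)
T(K) = 1 (T(K) = -2 - 1*(-3) = -2 + 3 = 1)
W(l) = -5 (W(l) = 1*(-5) = -5)
Q(r) = -5 + r (Q(r) = r - 5*1 = r - 5 = -5 + r)
28831 + Q(219) = 28831 + (-5 + 219) = 28831 + 214 = 29045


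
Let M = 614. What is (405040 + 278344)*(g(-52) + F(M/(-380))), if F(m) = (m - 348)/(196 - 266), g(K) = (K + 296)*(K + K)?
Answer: -57649312889558/3325 ≈ -1.7338e+10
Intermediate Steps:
g(K) = 2*K*(296 + K) (g(K) = (296 + K)*(2*K) = 2*K*(296 + K))
F(m) = 174/35 - m/70 (F(m) = (-348 + m)/(-70) = (-348 + m)*(-1/70) = 174/35 - m/70)
(405040 + 278344)*(g(-52) + F(M/(-380))) = (405040 + 278344)*(2*(-52)*(296 - 52) + (174/35 - 307/(35*(-380)))) = 683384*(2*(-52)*244 + (174/35 - 307*(-1)/(35*380))) = 683384*(-25376 + (174/35 - 1/70*(-307/190))) = 683384*(-25376 + (174/35 + 307/13300)) = 683384*(-25376 + 66427/13300) = 683384*(-337434373/13300) = -57649312889558/3325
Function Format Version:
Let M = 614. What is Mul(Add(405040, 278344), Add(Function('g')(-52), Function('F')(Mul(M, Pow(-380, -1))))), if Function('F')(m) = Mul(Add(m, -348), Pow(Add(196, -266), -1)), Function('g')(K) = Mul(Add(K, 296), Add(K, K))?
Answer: Rational(-57649312889558, 3325) ≈ -1.7338e+10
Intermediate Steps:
Function('g')(K) = Mul(2, K, Add(296, K)) (Function('g')(K) = Mul(Add(296, K), Mul(2, K)) = Mul(2, K, Add(296, K)))
Function('F')(m) = Add(Rational(174, 35), Mul(Rational(-1, 70), m)) (Function('F')(m) = Mul(Add(-348, m), Pow(-70, -1)) = Mul(Add(-348, m), Rational(-1, 70)) = Add(Rational(174, 35), Mul(Rational(-1, 70), m)))
Mul(Add(405040, 278344), Add(Function('g')(-52), Function('F')(Mul(M, Pow(-380, -1))))) = Mul(Add(405040, 278344), Add(Mul(2, -52, Add(296, -52)), Add(Rational(174, 35), Mul(Rational(-1, 70), Mul(614, Pow(-380, -1)))))) = Mul(683384, Add(Mul(2, -52, 244), Add(Rational(174, 35), Mul(Rational(-1, 70), Mul(614, Rational(-1, 380)))))) = Mul(683384, Add(-25376, Add(Rational(174, 35), Mul(Rational(-1, 70), Rational(-307, 190))))) = Mul(683384, Add(-25376, Add(Rational(174, 35), Rational(307, 13300)))) = Mul(683384, Add(-25376, Rational(66427, 13300))) = Mul(683384, Rational(-337434373, 13300)) = Rational(-57649312889558, 3325)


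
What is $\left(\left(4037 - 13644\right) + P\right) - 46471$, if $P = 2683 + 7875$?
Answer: $-45520$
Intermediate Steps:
$P = 10558$
$\left(\left(4037 - 13644\right) + P\right) - 46471 = \left(\left(4037 - 13644\right) + 10558\right) - 46471 = \left(-9607 + 10558\right) - 46471 = 951 - 46471 = -45520$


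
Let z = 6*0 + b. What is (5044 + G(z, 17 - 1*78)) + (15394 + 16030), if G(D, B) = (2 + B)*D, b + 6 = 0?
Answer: 36822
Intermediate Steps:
b = -6 (b = -6 + 0 = -6)
z = -6 (z = 6*0 - 6 = 0 - 6 = -6)
G(D, B) = D*(2 + B)
(5044 + G(z, 17 - 1*78)) + (15394 + 16030) = (5044 - 6*(2 + (17 - 1*78))) + (15394 + 16030) = (5044 - 6*(2 + (17 - 78))) + 31424 = (5044 - 6*(2 - 61)) + 31424 = (5044 - 6*(-59)) + 31424 = (5044 + 354) + 31424 = 5398 + 31424 = 36822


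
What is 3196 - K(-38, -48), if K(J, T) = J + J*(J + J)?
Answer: 346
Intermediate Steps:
K(J, T) = J + 2*J² (K(J, T) = J + J*(2*J) = J + 2*J²)
3196 - K(-38, -48) = 3196 - (-38)*(1 + 2*(-38)) = 3196 - (-38)*(1 - 76) = 3196 - (-38)*(-75) = 3196 - 1*2850 = 3196 - 2850 = 346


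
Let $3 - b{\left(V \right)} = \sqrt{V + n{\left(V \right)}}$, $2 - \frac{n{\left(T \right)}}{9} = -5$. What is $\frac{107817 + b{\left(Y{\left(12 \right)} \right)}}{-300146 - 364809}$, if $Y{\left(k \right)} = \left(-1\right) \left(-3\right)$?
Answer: $- \frac{21564}{132991} + \frac{\sqrt{66}}{664955} \approx -0.16213$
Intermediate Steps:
$n{\left(T \right)} = 63$ ($n{\left(T \right)} = 18 - -45 = 18 + 45 = 63$)
$Y{\left(k \right)} = 3$
$b{\left(V \right)} = 3 - \sqrt{63 + V}$ ($b{\left(V \right)} = 3 - \sqrt{V + 63} = 3 - \sqrt{63 + V}$)
$\frac{107817 + b{\left(Y{\left(12 \right)} \right)}}{-300146 - 364809} = \frac{107817 + \left(3 - \sqrt{63 + 3}\right)}{-300146 - 364809} = \frac{107817 + \left(3 - \sqrt{66}\right)}{-664955} = \left(107820 - \sqrt{66}\right) \left(- \frac{1}{664955}\right) = - \frac{21564}{132991} + \frac{\sqrt{66}}{664955}$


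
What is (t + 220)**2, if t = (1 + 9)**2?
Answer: 102400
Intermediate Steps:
t = 100 (t = 10**2 = 100)
(t + 220)**2 = (100 + 220)**2 = 320**2 = 102400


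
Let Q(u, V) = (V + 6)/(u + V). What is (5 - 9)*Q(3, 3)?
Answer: -6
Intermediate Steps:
Q(u, V) = (6 + V)/(V + u)
(5 - 9)*Q(3, 3) = (5 - 9)*((6 + 3)/(3 + 3)) = -4*9/6 = -2*9/3 = -4*3/2 = -6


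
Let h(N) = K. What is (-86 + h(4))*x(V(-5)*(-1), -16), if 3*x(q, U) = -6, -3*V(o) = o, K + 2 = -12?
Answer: 200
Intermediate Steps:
K = -14 (K = -2 - 12 = -14)
V(o) = -o/3
h(N) = -14
x(q, U) = -2 (x(q, U) = (⅓)*(-6) = -2)
(-86 + h(4))*x(V(-5)*(-1), -16) = (-86 - 14)*(-2) = -100*(-2) = 200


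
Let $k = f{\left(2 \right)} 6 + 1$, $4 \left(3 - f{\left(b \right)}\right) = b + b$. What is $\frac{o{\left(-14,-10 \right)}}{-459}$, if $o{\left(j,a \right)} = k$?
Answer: $- \frac{13}{459} \approx -0.028322$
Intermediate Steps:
$f{\left(b \right)} = 3 - \frac{b}{2}$ ($f{\left(b \right)} = 3 - \frac{b + b}{4} = 3 - \frac{2 b}{4} = 3 - \frac{b}{2}$)
$k = 13$ ($k = \left(3 - 1\right) 6 + 1 = 2 \cdot 6 + 1 = 12 + 1 = 13$)
$o{\left(j,a \right)} = 13$
$\frac{o{\left(-14,-10 \right)}}{-459} = \frac{13}{-459} = 13 \left(- \frac{1}{459}\right) = - \frac{13}{459}$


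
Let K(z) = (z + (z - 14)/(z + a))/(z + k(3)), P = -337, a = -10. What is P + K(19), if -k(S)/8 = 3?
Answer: -15341/45 ≈ -340.91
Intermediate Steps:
k(S) = -24 (k(S) = -8*3 = -24)
K(z) = (z + (-14 + z)/(-10 + z))/(-24 + z) (K(z) = (z + (z - 14)/(z - 10))/(z - 24) = (z + (-14 + z)/(-10 + z))/(-24 + z))
P + K(19) = -337 + (-14 + 19**2 - 9*19)/(240 + 19**2 - 34*19) = -337 + (-14 + 361 - 171)/(240 + 361 - 646) = -337 + 176/(-45) = -337 - 1/45*176 = -337 - 176/45 = -15341/45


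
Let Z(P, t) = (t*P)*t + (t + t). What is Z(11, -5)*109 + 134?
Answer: 29019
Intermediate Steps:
Z(P, t) = 2*t + P*t² (Z(P, t) = (P*t)*t + 2*t = P*t² + 2*t = 2*t + P*t²)
Z(11, -5)*109 + 134 = -5*(2 + 11*(-5))*109 + 134 = -5*(2 - 55)*109 + 134 = -5*(-53)*109 + 134 = 265*109 + 134 = 28885 + 134 = 29019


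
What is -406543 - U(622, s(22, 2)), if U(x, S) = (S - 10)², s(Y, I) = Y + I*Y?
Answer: -409679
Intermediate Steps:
U(x, S) = (-10 + S)²
-406543 - U(622, s(22, 2)) = -406543 - (-10 + 22*(1 + 2))² = -406543 - (-10 + 22*3)² = -406543 - (-10 + 66)² = -406543 - 1*56² = -406543 - 1*3136 = -406543 - 3136 = -409679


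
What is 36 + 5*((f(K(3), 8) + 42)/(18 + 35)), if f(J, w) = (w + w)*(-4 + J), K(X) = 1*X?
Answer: 2038/53 ≈ 38.453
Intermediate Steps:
K(X) = X
f(J, w) = 2*w*(-4 + J) (f(J, w) = (2*w)*(-4 + J) = 2*w*(-4 + J))
36 + 5*((f(K(3), 8) + 42)/(18 + 35)) = 36 + 5*((2*8*(-4 + 3) + 42)/(18 + 35)) = 36 + 5*((2*8*(-1) + 42)/53) = 36 + 5*((-16 + 42)*(1/53)) = 36 + 5*(26*(1/53)) = 36 + 5*(26/53) = 36 + 130/53 = 2038/53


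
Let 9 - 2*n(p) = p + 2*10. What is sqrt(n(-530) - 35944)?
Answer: I*sqrt(142738)/2 ≈ 188.9*I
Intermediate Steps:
n(p) = -11/2 - p/2 (n(p) = 9/2 - (p + 2*10)/2 = 9/2 - (p + 20)/2 = 9/2 - (20 + p)/2 = 9/2 + (-10 - p/2) = -11/2 - p/2)
sqrt(n(-530) - 35944) = sqrt((-11/2 - 1/2*(-530)) - 35944) = sqrt((-11/2 + 265) - 35944) = sqrt(519/2 - 35944) = sqrt(-71369/2) = I*sqrt(142738)/2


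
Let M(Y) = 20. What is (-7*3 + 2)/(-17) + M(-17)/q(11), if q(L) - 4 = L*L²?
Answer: 5141/4539 ≈ 1.1326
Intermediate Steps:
q(L) = 4 + L³ (q(L) = 4 + L*L² = 4 + L³)
(-7*3 + 2)/(-17) + M(-17)/q(11) = (-7*3 + 2)/(-17) + 20/(4 + 11³) = (-21 + 2)*(-1/17) + 20/(4 + 1331) = -19*(-1/17) + 20/1335 = 19/17 + 20*(1/1335) = 19/17 + 4/267 = 5141/4539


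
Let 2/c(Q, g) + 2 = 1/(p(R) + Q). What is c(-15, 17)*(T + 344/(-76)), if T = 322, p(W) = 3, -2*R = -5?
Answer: -144768/475 ≈ -304.77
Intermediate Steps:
R = 5/2 (R = -½*(-5) = 5/2 ≈ 2.5000)
c(Q, g) = 2/(-2 + 1/(3 + Q))
c(-15, 17)*(T + 344/(-76)) = (2*(-3 - 1*(-15))/(5 + 2*(-15)))*(322 + 344/(-76)) = (2*(-3 + 15)/(5 - 30))*(322 + 344*(-1/76)) = (2*12/(-25))*(322 - 86/19) = (2*(-1/25)*12)*(6032/19) = -24/25*6032/19 = -144768/475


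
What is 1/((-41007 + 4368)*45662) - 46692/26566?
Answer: -39058091893511/22222592069094 ≈ -1.7576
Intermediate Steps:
1/((-41007 + 4368)*45662) - 46692/26566 = (1/45662)/(-36639) - 46692*1/26566 = -1/36639*1/45662 - 23346/13283 = -1/1673010018 - 23346/13283 = -39058091893511/22222592069094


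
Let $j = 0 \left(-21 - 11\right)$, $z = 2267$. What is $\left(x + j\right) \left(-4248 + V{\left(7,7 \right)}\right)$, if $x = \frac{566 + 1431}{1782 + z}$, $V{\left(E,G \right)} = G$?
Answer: $- \frac{8469277}{4049} \approx -2091.7$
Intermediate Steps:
$x = \frac{1997}{4049}$ ($x = \frac{566 + 1431}{1782 + 2267} = \frac{1997}{4049} \approx 0.49321$)
$j = 0$ ($j = 0 \left(-32\right) = 0$)
$\left(x + j\right) \left(-4248 + V{\left(7,7 \right)}\right) = \left(\frac{1997}{4049} + 0\right) \left(-4248 + 7\right) = \frac{1997}{4049} \left(-4241\right) = - \frac{8469277}{4049}$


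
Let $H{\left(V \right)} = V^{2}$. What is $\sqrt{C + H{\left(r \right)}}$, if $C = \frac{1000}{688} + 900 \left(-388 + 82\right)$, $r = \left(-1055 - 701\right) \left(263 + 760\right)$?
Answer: $\frac{\sqrt{23866962788191774}}{86} \approx 1.7964 \cdot 10^{6}$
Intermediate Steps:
$r = -1796388$ ($r = \left(-1756\right) 1023 = -1796388$)
$C = - \frac{23684275}{86}$ ($C = 1000 \cdot \frac{1}{688} + 900 \left(-306\right) = \frac{125}{86} - 275400 = - \frac{23684275}{86} \approx -2.754 \cdot 10^{5}$)
$\sqrt{C + H{\left(r \right)}} = \sqrt{- \frac{23684275}{86} + \left(-1796388\right)^{2}} = \sqrt{- \frac{23684275}{86} + 3227009846544} = \sqrt{\frac{277522823118509}{86}} = \frac{\sqrt{23866962788191774}}{86}$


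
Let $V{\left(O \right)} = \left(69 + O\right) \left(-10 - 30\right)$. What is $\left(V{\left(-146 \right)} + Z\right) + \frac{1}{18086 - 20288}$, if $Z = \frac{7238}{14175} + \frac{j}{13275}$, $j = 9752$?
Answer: $\frac{270208682291}{87694650} \approx 3081.2$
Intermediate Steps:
$V{\left(O \right)} = -2760 - 40 O$ ($V{\left(O \right)} = \left(69 + O\right) \left(-40\right) = -2760 - 40 O$)
$Z = \frac{148774}{119475}$ ($Z = \frac{7238}{14175} + \frac{9752}{13275} = 7238 \cdot \frac{1}{14175} + 9752 \cdot \frac{1}{13275} = \frac{1034}{2025} + \frac{9752}{13275} = \frac{148774}{119475} \approx 1.2452$)
$\left(V{\left(-146 \right)} + Z\right) + \frac{1}{18086 - 20288} = \left(\left(-2760 - -5840\right) + \frac{148774}{119475}\right) + \frac{1}{18086 - 20288} = \left(\left(-2760 + 5840\right) + \frac{148774}{119475}\right) + \frac{1}{-2202} = \left(3080 + \frac{148774}{119475}\right) - \frac{1}{2202} = \frac{368131774}{119475} - \frac{1}{2202} = \frac{270208682291}{87694650}$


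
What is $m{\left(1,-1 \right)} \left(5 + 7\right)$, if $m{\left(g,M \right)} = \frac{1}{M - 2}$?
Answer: $-4$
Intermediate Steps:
$m{\left(g,M \right)} = \frac{1}{-2 + M}$
$m{\left(1,-1 \right)} \left(5 + 7\right) = \frac{5 + 7}{-2 - 1} = \frac{1}{-3} \cdot 12 = \left(- \frac{1}{3}\right) 12 = -4$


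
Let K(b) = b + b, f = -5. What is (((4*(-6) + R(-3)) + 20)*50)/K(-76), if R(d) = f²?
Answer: -525/76 ≈ -6.9079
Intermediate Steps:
R(d) = 25 (R(d) = (-5)² = 25)
K(b) = 2*b
(((4*(-6) + R(-3)) + 20)*50)/K(-76) = (((4*(-6) + 25) + 20)*50)/((2*(-76))) = (((-24 + 25) + 20)*50)/(-152) = ((1 + 20)*50)*(-1/152) = (21*50)*(-1/152) = 1050*(-1/152) = -525/76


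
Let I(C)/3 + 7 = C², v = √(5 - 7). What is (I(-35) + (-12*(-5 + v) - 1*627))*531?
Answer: 1639197 - 6372*I*√2 ≈ 1.6392e+6 - 9011.4*I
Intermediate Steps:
v = I*√2 (v = √(-2) = I*√2 ≈ 1.4142*I)
I(C) = -21 + 3*C²
(I(-35) + (-12*(-5 + v) - 1*627))*531 = ((-21 + 3*(-35)²) + (-12*(-5 + I*√2) - 1*627))*531 = ((-21 + 3*1225) + ((60 - 12*I*√2) - 627))*531 = ((-21 + 3675) + (-567 - 12*I*√2))*531 = (3654 + (-567 - 12*I*√2))*531 = (3087 - 12*I*√2)*531 = 1639197 - 6372*I*√2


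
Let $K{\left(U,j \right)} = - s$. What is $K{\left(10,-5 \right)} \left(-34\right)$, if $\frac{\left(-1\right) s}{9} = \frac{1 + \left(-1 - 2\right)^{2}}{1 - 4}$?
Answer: $1020$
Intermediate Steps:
$s = 30$ ($s = - 9 \frac{1 + \left(-1 - 2\right)^{2}}{1 - 4} = - 9 \frac{1 + \left(-3\right)^{2}}{-3} = - 9 \left(1 + 9\right) \left(- \frac{1}{3}\right) = - 9 \cdot 10 \left(- \frac{1}{3}\right) = \left(-9\right) \left(- \frac{10}{3}\right) = 30$)
$K{\left(U,j \right)} = -30$ ($K{\left(U,j \right)} = \left(-1\right) 30 = -30$)
$K{\left(10,-5 \right)} \left(-34\right) = \left(-30\right) \left(-34\right) = 1020$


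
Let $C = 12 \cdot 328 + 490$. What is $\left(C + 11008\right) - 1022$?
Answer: $14412$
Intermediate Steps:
$C = 4426$ ($C = 3936 + 490 = 4426$)
$\left(C + 11008\right) - 1022 = \left(4426 + 11008\right) - 1022 = 15434 - 1022 = 14412$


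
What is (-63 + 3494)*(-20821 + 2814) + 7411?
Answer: -61774606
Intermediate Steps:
(-63 + 3494)*(-20821 + 2814) + 7411 = 3431*(-18007) + 7411 = -61782017 + 7411 = -61774606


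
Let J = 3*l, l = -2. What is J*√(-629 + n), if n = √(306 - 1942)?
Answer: -6*√(-629 + 2*I*√409) ≈ -4.8357 - 150.56*I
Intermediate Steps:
n = 2*I*√409 (n = √(-1636) = 2*I*√409 ≈ 40.448*I)
J = -6 (J = 3*(-2) = -6)
J*√(-629 + n) = -6*√(-629 + 2*I*√409)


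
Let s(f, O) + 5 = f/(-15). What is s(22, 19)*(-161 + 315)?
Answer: -14938/15 ≈ -995.87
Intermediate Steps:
s(f, O) = -5 - f/15 (s(f, O) = -5 + f/(-15) = -5 + f*(-1/15) = -5 - f/15)
s(22, 19)*(-161 + 315) = (-5 - 1/15*22)*(-161 + 315) = (-5 - 22/15)*154 = -97/15*154 = -14938/15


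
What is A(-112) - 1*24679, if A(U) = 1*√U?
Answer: -24679 + 4*I*√7 ≈ -24679.0 + 10.583*I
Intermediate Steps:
A(U) = √U
A(-112) - 1*24679 = √(-112) - 1*24679 = 4*I*√7 - 24679 = -24679 + 4*I*√7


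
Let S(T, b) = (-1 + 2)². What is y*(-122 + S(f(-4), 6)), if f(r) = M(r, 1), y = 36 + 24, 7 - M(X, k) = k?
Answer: -7260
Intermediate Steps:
M(X, k) = 7 - k
y = 60
f(r) = 6 (f(r) = 7 - 1*1 = 7 - 1 = 6)
S(T, b) = 1 (S(T, b) = 1² = 1)
y*(-122 + S(f(-4), 6)) = 60*(-122 + 1) = 60*(-121) = -7260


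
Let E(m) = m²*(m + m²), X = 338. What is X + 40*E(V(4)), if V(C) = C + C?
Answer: 184658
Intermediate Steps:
V(C) = 2*C
X + 40*E(V(4)) = 338 + 40*((2*4)³*(1 + 2*4)) = 338 + 40*(8³*(1 + 8)) = 338 + 40*(512*9) = 338 + 40*4608 = 338 + 184320 = 184658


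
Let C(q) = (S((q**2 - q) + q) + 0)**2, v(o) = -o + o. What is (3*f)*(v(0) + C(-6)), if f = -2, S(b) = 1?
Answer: -6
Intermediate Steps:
v(o) = 0
C(q) = 1 (C(q) = (1 + 0)**2 = 1**2 = 1)
(3*f)*(v(0) + C(-6)) = (3*(-2))*(0 + 1) = -6*1 = -6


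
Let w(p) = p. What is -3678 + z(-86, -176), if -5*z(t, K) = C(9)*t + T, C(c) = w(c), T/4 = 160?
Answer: -18256/5 ≈ -3651.2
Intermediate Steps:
T = 640 (T = 4*160 = 640)
C(c) = c
z(t, K) = -128 - 9*t/5 (z(t, K) = -(9*t + 640)/5 = -(640 + 9*t)/5 = -128 - 9*t/5)
-3678 + z(-86, -176) = -3678 + (-128 - 9/5*(-86)) = -3678 + (-128 + 774/5) = -3678 + 134/5 = -18256/5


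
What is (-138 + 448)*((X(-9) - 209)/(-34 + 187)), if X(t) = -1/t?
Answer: -582800/1377 ≈ -423.24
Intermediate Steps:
(-138 + 448)*((X(-9) - 209)/(-34 + 187)) = (-138 + 448)*((-1/(-9) - 209)/(-34 + 187)) = 310*((-1*(-⅑) - 209)/153) = 310*((⅑ - 209)*(1/153)) = 310*(-1880/9*1/153) = 310*(-1880/1377) = -582800/1377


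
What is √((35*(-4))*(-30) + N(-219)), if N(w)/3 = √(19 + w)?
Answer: √(4200 + 30*I*√2) ≈ 64.808 + 0.3273*I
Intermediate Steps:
N(w) = 3*√(19 + w)
√((35*(-4))*(-30) + N(-219)) = √((35*(-4))*(-30) + 3*√(19 - 219)) = √(-140*(-30) + 3*√(-200)) = √(4200 + 3*(10*I*√2)) = √(4200 + 30*I*√2)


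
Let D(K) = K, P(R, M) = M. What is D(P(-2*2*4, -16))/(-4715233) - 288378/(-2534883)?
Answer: 453270006734/3984187990913 ≈ 0.11377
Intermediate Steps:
D(P(-2*2*4, -16))/(-4715233) - 288378/(-2534883) = -16/(-4715233) - 288378/(-2534883) = -16*(-1/4715233) - 288378*(-1/2534883) = 16/4715233 + 96126/844961 = 453270006734/3984187990913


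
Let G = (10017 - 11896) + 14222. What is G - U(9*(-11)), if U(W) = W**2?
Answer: 2542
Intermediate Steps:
G = 12343 (G = -1879 + 14222 = 12343)
G - U(9*(-11)) = 12343 - (9*(-11))**2 = 12343 - 1*(-99)**2 = 12343 - 1*9801 = 12343 - 9801 = 2542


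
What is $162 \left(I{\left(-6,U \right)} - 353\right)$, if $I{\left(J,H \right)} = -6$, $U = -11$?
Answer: $-58158$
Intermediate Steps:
$162 \left(I{\left(-6,U \right)} - 353\right) = 162 \left(-6 - 353\right) = 162 \left(-359\right) = -58158$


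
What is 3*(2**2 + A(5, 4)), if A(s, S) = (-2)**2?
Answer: 24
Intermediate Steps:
A(s, S) = 4
3*(2**2 + A(5, 4)) = 3*(2**2 + 4) = 3*(4 + 4) = 3*8 = 24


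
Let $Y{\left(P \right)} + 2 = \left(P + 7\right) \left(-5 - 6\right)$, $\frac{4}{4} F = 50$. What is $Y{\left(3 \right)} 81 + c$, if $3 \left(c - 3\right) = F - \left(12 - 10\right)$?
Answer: $-9053$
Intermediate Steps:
$F = 50$
$c = 19$ ($c = 3 + \frac{50 - \left(12 - 10\right)}{3} = 3 + \frac{50 - 2}{3} = 3 + \frac{1}{3} \cdot 48 = 3 + 16 = 19$)
$Y{\left(P \right)} = -79 - 11 P$ ($Y{\left(P \right)} = -2 + \left(P + 7\right) \left(-5 - 6\right) = -2 + \left(7 + P\right) \left(-11\right) = -2 - \left(77 + 11 P\right) = -79 - 11 P$)
$Y{\left(3 \right)} 81 + c = \left(-79 - 33\right) 81 + 19 = \left(-112\right) 81 + 19 = -9072 + 19 = -9053$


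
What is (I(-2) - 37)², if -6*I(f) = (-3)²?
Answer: 5929/4 ≈ 1482.3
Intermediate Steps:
I(f) = -3/2 (I(f) = -⅙*(-3)² = -⅙*9 = -3/2)
(I(-2) - 37)² = (-3/2 - 37)² = (-77/2)² = 5929/4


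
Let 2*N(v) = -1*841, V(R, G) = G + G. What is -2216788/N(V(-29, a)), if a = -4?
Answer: 4433576/841 ≈ 5271.8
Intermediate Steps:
V(R, G) = 2*G
N(v) = -841/2 (N(v) = (-1*841)/2 = (½)*(-841) = -841/2)
-2216788/N(V(-29, a)) = -2216788/(-841/2) = -2216788*(-2/841) = 4433576/841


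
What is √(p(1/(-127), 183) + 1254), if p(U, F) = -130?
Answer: 2*√281 ≈ 33.526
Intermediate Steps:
√(p(1/(-127), 183) + 1254) = √(-130 + 1254) = √1124 = 2*√281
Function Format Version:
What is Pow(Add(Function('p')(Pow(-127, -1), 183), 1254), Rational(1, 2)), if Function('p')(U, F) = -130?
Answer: Mul(2, Pow(281, Rational(1, 2))) ≈ 33.526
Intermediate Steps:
Pow(Add(Function('p')(Pow(-127, -1), 183), 1254), Rational(1, 2)) = Pow(Add(-130, 1254), Rational(1, 2)) = Pow(1124, Rational(1, 2)) = Mul(2, Pow(281, Rational(1, 2)))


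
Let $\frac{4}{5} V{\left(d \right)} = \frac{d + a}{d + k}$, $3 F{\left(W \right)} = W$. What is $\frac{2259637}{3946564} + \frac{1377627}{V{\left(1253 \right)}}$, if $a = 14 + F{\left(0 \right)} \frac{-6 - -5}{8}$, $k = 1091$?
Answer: $\frac{50976324241936523}{25001482940} \approx 2.0389 \cdot 10^{6}$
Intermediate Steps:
$F{\left(W \right)} = \frac{W}{3}$
$a = 14$ ($a = 14 + \frac{1}{3} \cdot 0 \frac{-6 - -5}{8} = 14 + 0 \left(-6 + 5\right) \frac{1}{8} = 14 + 0 \left(\left(-1\right) \frac{1}{8}\right) = 14 + 0 \left(- \frac{1}{8}\right) = 14 + 0 = 14$)
$V{\left(d \right)} = \frac{5 \left(14 + d\right)}{4 \left(1091 + d\right)}$ ($V{\left(d \right)} = \frac{5 \frac{d + 14}{d + 1091}}{4} = \frac{5 \frac{14 + d}{1091 + d}}{4} = \frac{5 \left(14 + d\right)}{4 \left(1091 + d\right)}$)
$\frac{2259637}{3946564} + \frac{1377627}{V{\left(1253 \right)}} = \frac{2259637}{3946564} + \frac{1377627}{\frac{5}{4} \frac{1}{1091 + 1253} \left(14 + 1253\right)} = 2259637 \cdot \frac{1}{3946564} + \frac{1377627}{\frac{5}{4} \cdot \frac{1}{2344} \cdot 1267} = \frac{2259637}{3946564} + \frac{1377627}{\frac{5}{4} \cdot \frac{1}{2344} \cdot 1267} = \frac{2259637}{3946564} + \frac{1377627}{\frac{6335}{9376}} = \frac{2259637}{3946564} + 1377627 \cdot \frac{9376}{6335} = \frac{2259637}{3946564} + \frac{12916630752}{6335} = \frac{50976324241936523}{25001482940}$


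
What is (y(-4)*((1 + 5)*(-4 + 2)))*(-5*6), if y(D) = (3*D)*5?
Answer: -21600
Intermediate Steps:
y(D) = 15*D
(y(-4)*((1 + 5)*(-4 + 2)))*(-5*6) = ((15*(-4))*((1 + 5)*(-4 + 2)))*(-5*6) = -360*(-2)*(-30) = -60*(-12)*(-30) = 720*(-30) = -21600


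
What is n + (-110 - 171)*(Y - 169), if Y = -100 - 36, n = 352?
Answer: 86057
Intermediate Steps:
Y = -136
n + (-110 - 171)*(Y - 169) = 352 + (-110 - 171)*(-136 - 169) = 352 - 281*(-305) = 352 + 85705 = 86057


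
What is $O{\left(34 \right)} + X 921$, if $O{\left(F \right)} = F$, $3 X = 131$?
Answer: $40251$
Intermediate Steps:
$X = \frac{131}{3}$ ($X = \frac{1}{3} \cdot 131 = \frac{131}{3} \approx 43.667$)
$O{\left(34 \right)} + X 921 = 34 + \frac{131}{3} \cdot 921 = 34 + 40217 = 40251$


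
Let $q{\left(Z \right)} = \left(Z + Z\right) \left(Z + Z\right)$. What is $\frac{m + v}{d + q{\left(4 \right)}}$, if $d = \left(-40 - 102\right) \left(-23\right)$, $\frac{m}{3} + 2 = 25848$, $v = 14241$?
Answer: $\frac{30593}{1110} \approx 27.561$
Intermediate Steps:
$m = 77538$ ($m = -6 + 3 \cdot 25848 = -6 + 77544 = 77538$)
$q{\left(Z \right)} = 4 Z^{2}$ ($q{\left(Z \right)} = 2 Z 2 Z = 4 Z^{2}$)
$d = 3266$ ($d = \left(-142\right) \left(-23\right) = 3266$)
$\frac{m + v}{d + q{\left(4 \right)}} = \frac{77538 + 14241}{3266 + 4 \cdot 4^{2}} = \frac{91779}{3266 + 4 \cdot 16} = \frac{91779}{3266 + 64} = \frac{91779}{3330} = 91779 \cdot \frac{1}{3330} = \frac{30593}{1110}$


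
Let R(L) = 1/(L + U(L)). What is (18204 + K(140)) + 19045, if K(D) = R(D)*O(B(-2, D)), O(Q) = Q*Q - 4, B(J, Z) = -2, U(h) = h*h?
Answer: 37249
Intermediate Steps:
U(h) = h²
R(L) = 1/(L + L²)
O(Q) = -4 + Q² (O(Q) = Q² - 4 = -4 + Q²)
K(D) = 0 (K(D) = (1/(D*(1 + D)))*(-4 + (-2)²) = (1/(D*(1 + D)))*(-4 + 4) = (1/(D*(1 + D)))*0 = 0)
(18204 + K(140)) + 19045 = (18204 + 0) + 19045 = 18204 + 19045 = 37249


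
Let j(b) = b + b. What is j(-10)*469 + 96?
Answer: -9284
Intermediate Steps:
j(b) = 2*b
j(-10)*469 + 96 = (2*(-10))*469 + 96 = -20*469 + 96 = -9380 + 96 = -9284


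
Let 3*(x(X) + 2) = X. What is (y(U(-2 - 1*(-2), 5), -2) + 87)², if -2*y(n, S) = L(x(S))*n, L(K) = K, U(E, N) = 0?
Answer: 7569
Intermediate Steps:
x(X) = -2 + X/3
y(n, S) = -n*(-2 + S/3)/2 (y(n, S) = -(-2 + S/3)*n/2 = -n*(-2 + S/3)/2)
(y(U(-2 - 1*(-2), 5), -2) + 87)² = ((⅙)*0*(6 - 1*(-2)) + 87)² = ((⅙)*0*(6 + 2) + 87)² = ((⅙)*0*8 + 87)² = (0 + 87)² = 87² = 7569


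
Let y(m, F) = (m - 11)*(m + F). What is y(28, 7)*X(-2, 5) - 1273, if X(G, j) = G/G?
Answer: -678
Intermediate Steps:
y(m, F) = (-11 + m)*(F + m)
X(G, j) = 1
y(28, 7)*X(-2, 5) - 1273 = (28² - 11*7 - 11*28 + 7*28)*1 - 1273 = (784 - 77 - 308 + 196)*1 - 1273 = 595*1 - 1273 = 595 - 1273 = -678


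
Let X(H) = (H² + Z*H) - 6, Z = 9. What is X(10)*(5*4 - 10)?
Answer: 1840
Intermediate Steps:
X(H) = -6 + H² + 9*H (X(H) = (H² + 9*H) - 6 = -6 + H² + 9*H)
X(10)*(5*4 - 10) = (-6 + 10² + 9*10)*(5*4 - 10) = (-6 + 100 + 90)*(20 - 10) = 184*10 = 1840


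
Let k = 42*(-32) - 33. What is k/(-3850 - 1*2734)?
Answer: 1377/6584 ≈ 0.20914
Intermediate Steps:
k = -1377 (k = -1344 - 33 = -1377)
k/(-3850 - 1*2734) = -1377/(-3850 - 1*2734) = -1377/(-3850 - 2734) = -1377/(-6584) = -1377*(-1/6584) = 1377/6584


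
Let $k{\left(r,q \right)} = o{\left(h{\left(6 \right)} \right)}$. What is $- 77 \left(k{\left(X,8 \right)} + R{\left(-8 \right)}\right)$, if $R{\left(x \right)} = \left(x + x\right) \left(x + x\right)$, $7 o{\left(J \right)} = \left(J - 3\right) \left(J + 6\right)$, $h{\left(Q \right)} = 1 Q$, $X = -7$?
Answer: $-20108$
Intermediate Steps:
$h{\left(Q \right)} = Q$
$o{\left(J \right)} = \frac{\left(-3 + J\right) \left(6 + J\right)}{7}$ ($o{\left(J \right)} = \frac{\left(J - 3\right) \left(J + 6\right)}{7} = \frac{\left(-3 + J\right) \left(6 + J\right)}{7}$)
$k{\left(r,q \right)} = \frac{36}{7}$ ($k{\left(r,q \right)} = - \frac{18}{7} + \frac{6^{2}}{7} + \frac{3}{7} \cdot 6 = - \frac{18}{7} + \frac{1}{7} \cdot 36 + \frac{18}{7} = - \frac{18}{7} + \frac{36}{7} + \frac{18}{7} = \frac{36}{7}$)
$R{\left(x \right)} = 4 x^{2}$ ($R{\left(x \right)} = 2 x 2 x = 4 x^{2}$)
$- 77 \left(k{\left(X,8 \right)} + R{\left(-8 \right)}\right) = - 77 \left(\frac{36}{7} + 4 \left(-8\right)^{2}\right) = - 77 \left(\frac{36}{7} + 4 \cdot 64\right) = - 77 \left(\frac{36}{7} + 256\right) = \left(-77\right) \frac{1828}{7} = -20108$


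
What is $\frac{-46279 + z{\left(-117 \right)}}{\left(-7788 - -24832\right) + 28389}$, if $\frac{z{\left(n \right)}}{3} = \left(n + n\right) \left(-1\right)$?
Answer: $- \frac{45577}{45433} \approx -1.0032$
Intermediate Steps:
$z{\left(n \right)} = - 6 n$ ($z{\left(n \right)} = 3 \left(n + n\right) \left(-1\right) = 3 \cdot 2 n \left(-1\right) = 3 \left(- 2 n\right) = - 6 n$)
$\frac{-46279 + z{\left(-117 \right)}}{\left(-7788 - -24832\right) + 28389} = \frac{-46279 - -702}{\left(-7788 - -24832\right) + 28389} = \frac{-46279 + 702}{\left(-7788 + 24832\right) + 28389} = - \frac{45577}{17044 + 28389} = - \frac{45577}{45433}$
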